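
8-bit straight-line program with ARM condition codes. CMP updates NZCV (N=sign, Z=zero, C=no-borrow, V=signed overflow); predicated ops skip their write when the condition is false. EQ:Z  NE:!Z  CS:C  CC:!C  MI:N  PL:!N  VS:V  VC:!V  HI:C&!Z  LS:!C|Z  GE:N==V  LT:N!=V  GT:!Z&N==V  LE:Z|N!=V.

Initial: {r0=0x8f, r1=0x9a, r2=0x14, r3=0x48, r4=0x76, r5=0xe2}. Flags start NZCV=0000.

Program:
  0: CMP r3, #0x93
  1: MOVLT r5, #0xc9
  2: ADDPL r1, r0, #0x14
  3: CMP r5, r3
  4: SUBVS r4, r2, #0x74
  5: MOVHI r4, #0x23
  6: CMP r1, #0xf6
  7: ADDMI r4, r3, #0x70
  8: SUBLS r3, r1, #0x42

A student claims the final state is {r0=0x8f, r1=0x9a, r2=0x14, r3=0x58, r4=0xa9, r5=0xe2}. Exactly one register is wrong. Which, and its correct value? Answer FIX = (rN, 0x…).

FIX = (r4, 0xb8)

[0] flags=1001 → (cmp)
[1] flags=1001 LT?F → skip
[2] flags=1001 PL?F → skip
[3] flags=1010 → (cmp)
[4] flags=1010 VS?F → skip
[5] flags=1010 HI?T → r4=0x23
[6] flags=1000 → (cmp)
[7] flags=1000 MI?T → r4=0xb8
[8] flags=1000 LS?T → r3=0x58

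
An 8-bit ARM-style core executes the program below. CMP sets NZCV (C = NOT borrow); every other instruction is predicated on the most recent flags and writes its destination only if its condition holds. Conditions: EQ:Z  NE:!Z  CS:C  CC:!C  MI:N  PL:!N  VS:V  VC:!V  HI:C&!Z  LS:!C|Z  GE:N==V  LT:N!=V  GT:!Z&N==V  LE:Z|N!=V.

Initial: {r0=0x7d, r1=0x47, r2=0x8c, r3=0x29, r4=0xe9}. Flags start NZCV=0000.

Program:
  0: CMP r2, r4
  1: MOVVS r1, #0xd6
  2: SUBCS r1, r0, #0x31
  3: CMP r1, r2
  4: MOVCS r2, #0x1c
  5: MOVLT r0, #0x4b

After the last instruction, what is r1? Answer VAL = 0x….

0: ✓ CMP  NZCV=1000
1: · MOVVS
2: · SUBCS
3: ✓ CMP  NZCV=1001
4: · MOVCS
5: · MOVLT

VAL = 0x47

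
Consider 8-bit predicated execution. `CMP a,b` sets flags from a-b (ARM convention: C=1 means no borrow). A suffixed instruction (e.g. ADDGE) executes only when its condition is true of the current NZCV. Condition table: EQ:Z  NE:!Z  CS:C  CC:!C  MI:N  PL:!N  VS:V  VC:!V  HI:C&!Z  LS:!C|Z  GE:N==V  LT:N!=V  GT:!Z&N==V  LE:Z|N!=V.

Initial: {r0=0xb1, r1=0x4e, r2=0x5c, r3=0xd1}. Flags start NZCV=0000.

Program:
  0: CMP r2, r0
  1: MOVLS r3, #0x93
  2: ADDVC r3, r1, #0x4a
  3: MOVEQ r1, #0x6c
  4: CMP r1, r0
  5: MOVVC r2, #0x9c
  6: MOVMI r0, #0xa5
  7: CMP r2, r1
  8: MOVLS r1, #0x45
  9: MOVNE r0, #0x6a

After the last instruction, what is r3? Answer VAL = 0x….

[0] flags=1001 → (cmp)
[1] flags=1001 LS?T → r3=0x93
[2] flags=1001 VC?F → skip
[3] flags=1001 EQ?F → skip
[4] flags=1001 → (cmp)
[5] flags=1001 VC?F → skip
[6] flags=1001 MI?T → r0=0xa5
[7] flags=0010 → (cmp)
[8] flags=0010 LS?F → skip
[9] flags=0010 NE?T → r0=0x6a

VAL = 0x93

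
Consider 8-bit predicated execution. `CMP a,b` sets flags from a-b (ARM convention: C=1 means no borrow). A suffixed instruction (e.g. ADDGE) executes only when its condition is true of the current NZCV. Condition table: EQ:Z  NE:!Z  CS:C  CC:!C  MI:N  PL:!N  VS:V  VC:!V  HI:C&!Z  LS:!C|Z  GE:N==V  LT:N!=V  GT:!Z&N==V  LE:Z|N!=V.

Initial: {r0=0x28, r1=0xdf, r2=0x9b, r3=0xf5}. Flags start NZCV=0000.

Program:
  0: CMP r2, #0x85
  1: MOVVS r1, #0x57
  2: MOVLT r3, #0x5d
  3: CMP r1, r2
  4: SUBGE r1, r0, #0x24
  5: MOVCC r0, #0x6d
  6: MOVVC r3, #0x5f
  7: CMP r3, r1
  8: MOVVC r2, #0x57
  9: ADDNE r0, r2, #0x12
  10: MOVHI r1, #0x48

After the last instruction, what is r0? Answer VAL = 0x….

0: ✓ CMP  NZCV=0010
1: · MOVVS
2: · MOVLT
3: ✓ CMP  NZCV=0010
4: ✓ SUBGE  r1←0x04
5: · MOVCC
6: ✓ MOVVC  r3←0x5f
7: ✓ CMP  NZCV=0010
8: ✓ MOVVC  r2←0x57
9: ✓ ADDNE  r0←0x69
10: ✓ MOVHI  r1←0x48

VAL = 0x69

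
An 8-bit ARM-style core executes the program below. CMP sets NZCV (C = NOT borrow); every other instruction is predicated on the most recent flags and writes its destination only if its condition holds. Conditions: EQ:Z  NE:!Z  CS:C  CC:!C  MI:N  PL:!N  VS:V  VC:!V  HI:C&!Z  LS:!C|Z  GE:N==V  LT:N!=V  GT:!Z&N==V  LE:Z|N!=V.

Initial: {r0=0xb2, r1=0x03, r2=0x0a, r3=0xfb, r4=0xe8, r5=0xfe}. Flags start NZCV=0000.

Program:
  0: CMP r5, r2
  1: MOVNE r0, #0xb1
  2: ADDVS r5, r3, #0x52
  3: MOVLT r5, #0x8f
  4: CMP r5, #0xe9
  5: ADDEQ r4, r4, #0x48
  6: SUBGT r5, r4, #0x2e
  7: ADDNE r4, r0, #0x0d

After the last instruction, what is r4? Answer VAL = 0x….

VAL = 0xbe

[0] flags=1010 → (cmp)
[1] flags=1010 NE?T → r0=0xb1
[2] flags=1010 VS?F → skip
[3] flags=1010 LT?T → r5=0x8f
[4] flags=1000 → (cmp)
[5] flags=1000 EQ?F → skip
[6] flags=1000 GT?F → skip
[7] flags=1000 NE?T → r4=0xbe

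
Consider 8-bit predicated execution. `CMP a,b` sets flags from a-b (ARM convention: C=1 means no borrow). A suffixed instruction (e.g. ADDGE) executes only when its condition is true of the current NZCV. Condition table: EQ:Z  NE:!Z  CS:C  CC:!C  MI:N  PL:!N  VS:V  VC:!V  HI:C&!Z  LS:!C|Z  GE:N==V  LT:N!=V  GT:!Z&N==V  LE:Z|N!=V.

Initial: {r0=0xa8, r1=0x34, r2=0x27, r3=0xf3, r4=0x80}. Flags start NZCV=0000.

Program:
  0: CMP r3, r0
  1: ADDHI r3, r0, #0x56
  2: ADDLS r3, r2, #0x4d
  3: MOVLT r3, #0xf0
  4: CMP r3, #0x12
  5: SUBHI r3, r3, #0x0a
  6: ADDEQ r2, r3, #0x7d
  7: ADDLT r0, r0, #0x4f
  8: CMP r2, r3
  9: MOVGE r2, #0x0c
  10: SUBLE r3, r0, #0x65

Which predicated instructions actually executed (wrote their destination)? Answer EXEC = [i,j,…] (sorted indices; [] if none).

EXEC = [1,5,7,9]

[0] flags=0010 → (cmp)
[1] flags=0010 HI?T → r3=0xfe
[2] flags=0010 LS?F → skip
[3] flags=0010 LT?F → skip
[4] flags=1010 → (cmp)
[5] flags=1010 HI?T → r3=0xf4
[6] flags=1010 EQ?F → skip
[7] flags=1010 LT?T → r0=0xf7
[8] flags=0000 → (cmp)
[9] flags=0000 GE?T → r2=0x0c
[10] flags=0000 LE?F → skip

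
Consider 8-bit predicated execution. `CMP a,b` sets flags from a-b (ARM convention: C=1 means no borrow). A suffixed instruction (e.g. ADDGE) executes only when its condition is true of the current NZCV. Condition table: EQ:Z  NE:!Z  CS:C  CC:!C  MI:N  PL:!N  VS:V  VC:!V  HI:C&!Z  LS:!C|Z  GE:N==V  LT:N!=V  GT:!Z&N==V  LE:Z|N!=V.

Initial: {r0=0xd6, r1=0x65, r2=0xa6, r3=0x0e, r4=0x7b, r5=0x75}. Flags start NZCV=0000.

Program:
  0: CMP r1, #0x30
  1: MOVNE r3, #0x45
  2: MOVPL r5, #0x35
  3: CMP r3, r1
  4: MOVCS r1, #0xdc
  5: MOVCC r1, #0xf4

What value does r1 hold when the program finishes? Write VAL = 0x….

[0] flags=0010 → (cmp)
[1] flags=0010 NE?T → r3=0x45
[2] flags=0010 PL?T → r5=0x35
[3] flags=1000 → (cmp)
[4] flags=1000 CS?F → skip
[5] flags=1000 CC?T → r1=0xf4

VAL = 0xf4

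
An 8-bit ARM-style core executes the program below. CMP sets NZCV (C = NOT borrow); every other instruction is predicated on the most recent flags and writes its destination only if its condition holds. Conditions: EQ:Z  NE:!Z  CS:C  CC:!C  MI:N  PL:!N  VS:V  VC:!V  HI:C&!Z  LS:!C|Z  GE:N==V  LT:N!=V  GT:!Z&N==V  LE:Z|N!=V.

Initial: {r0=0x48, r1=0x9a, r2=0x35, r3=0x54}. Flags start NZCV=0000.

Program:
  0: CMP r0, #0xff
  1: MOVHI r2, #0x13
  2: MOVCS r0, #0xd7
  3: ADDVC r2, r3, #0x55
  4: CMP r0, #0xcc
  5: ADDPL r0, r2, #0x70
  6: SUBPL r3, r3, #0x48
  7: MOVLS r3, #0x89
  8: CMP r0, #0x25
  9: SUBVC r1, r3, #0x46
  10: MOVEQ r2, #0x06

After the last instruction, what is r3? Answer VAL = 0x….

0: ✓ CMP  NZCV=0000
1: · MOVHI
2: · MOVCS
3: ✓ ADDVC  r2←0xa9
4: ✓ CMP  NZCV=0000
5: ✓ ADDPL  r0←0x19
6: ✓ SUBPL  r3←0x0c
7: ✓ MOVLS  r3←0x89
8: ✓ CMP  NZCV=1000
9: ✓ SUBVC  r1←0x43
10: · MOVEQ

VAL = 0x89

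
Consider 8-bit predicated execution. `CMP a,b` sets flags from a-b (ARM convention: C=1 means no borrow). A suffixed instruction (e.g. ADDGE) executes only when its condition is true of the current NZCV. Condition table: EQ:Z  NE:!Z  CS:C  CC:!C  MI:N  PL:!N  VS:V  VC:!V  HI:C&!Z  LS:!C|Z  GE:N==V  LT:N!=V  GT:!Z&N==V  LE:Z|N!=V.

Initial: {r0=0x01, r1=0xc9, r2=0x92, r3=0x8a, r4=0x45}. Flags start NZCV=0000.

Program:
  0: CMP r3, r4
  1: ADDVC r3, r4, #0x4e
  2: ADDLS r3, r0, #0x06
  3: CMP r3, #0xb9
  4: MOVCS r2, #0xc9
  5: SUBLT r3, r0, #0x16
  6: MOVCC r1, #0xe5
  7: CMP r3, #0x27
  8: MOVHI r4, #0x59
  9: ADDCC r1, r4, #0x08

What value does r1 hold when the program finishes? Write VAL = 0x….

[0] flags=0011 → (cmp)
[1] flags=0011 VC?F → skip
[2] flags=0011 LS?F → skip
[3] flags=1000 → (cmp)
[4] flags=1000 CS?F → skip
[5] flags=1000 LT?T → r3=0xeb
[6] flags=1000 CC?T → r1=0xe5
[7] flags=1010 → (cmp)
[8] flags=1010 HI?T → r4=0x59
[9] flags=1010 CC?F → skip

VAL = 0xe5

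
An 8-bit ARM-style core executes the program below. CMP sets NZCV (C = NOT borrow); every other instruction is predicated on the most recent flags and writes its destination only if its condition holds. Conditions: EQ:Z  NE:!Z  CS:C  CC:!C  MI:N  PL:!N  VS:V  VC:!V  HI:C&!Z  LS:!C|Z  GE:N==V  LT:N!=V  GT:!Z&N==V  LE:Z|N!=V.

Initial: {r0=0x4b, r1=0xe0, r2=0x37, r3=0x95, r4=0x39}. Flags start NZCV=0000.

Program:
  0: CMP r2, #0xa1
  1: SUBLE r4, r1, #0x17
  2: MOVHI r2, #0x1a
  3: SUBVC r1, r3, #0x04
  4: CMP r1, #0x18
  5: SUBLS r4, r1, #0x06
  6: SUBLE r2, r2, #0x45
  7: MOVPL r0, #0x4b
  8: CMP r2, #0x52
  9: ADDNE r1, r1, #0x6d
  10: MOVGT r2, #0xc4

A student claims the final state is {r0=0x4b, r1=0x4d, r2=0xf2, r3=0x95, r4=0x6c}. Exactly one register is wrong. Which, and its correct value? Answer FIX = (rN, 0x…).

[0] flags=1001 → (cmp)
[1] flags=1001 LE?F → skip
[2] flags=1001 HI?F → skip
[3] flags=1001 VC?F → skip
[4] flags=1010 → (cmp)
[5] flags=1010 LS?F → skip
[6] flags=1010 LE?T → r2=0xf2
[7] flags=1010 PL?F → skip
[8] flags=1010 → (cmp)
[9] flags=1010 NE?T → r1=0x4d
[10] flags=1010 GT?F → skip

FIX = (r4, 0x39)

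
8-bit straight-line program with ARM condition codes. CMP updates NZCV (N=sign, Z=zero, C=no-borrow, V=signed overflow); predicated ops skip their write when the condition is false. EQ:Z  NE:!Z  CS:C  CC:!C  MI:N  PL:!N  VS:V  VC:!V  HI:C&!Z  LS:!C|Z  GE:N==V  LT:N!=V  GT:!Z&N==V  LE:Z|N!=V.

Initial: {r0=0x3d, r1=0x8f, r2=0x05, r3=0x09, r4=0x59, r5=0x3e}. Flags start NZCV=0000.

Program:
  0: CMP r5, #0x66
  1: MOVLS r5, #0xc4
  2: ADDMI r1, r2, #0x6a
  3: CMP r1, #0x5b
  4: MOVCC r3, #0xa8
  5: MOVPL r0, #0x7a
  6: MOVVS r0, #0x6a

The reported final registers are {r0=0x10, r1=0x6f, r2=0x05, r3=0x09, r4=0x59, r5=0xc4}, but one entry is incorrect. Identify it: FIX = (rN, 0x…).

[0] flags=1000 → (cmp)
[1] flags=1000 LS?T → r5=0xc4
[2] flags=1000 MI?T → r1=0x6f
[3] flags=0010 → (cmp)
[4] flags=0010 CC?F → skip
[5] flags=0010 PL?T → r0=0x7a
[6] flags=0010 VS?F → skip

FIX = (r0, 0x7a)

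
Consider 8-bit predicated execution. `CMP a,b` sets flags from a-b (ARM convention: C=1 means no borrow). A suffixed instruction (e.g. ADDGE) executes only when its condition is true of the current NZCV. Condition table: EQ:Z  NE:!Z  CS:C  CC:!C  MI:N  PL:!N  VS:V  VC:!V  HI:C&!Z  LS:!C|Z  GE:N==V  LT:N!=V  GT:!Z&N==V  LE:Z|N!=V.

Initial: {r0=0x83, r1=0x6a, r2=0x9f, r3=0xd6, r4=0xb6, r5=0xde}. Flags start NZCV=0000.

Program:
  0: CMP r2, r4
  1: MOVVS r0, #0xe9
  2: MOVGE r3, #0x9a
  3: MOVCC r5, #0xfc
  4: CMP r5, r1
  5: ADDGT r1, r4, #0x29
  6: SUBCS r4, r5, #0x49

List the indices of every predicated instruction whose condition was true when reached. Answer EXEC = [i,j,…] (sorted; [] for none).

EXEC = [3,6]

[0] flags=1000 → (cmp)
[1] flags=1000 VS?F → skip
[2] flags=1000 GE?F → skip
[3] flags=1000 CC?T → r5=0xfc
[4] flags=1010 → (cmp)
[5] flags=1010 GT?F → skip
[6] flags=1010 CS?T → r4=0xb3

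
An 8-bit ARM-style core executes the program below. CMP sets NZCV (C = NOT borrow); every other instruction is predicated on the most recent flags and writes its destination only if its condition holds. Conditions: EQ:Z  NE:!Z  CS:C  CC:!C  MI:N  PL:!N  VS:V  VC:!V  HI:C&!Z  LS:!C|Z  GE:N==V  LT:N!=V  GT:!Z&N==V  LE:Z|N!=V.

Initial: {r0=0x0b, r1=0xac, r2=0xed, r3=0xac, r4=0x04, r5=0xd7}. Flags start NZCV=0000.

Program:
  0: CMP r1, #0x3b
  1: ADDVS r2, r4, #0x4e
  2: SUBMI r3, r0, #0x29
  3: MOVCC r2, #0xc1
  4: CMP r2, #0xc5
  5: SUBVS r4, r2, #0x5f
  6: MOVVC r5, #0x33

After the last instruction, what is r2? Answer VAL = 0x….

VAL = 0x52

0: ✓ CMP  NZCV=0011
1: ✓ ADDVS  r2←0x52
2: · SUBMI
3: · MOVCC
4: ✓ CMP  NZCV=1001
5: ✓ SUBVS  r4←0xf3
6: · MOVVC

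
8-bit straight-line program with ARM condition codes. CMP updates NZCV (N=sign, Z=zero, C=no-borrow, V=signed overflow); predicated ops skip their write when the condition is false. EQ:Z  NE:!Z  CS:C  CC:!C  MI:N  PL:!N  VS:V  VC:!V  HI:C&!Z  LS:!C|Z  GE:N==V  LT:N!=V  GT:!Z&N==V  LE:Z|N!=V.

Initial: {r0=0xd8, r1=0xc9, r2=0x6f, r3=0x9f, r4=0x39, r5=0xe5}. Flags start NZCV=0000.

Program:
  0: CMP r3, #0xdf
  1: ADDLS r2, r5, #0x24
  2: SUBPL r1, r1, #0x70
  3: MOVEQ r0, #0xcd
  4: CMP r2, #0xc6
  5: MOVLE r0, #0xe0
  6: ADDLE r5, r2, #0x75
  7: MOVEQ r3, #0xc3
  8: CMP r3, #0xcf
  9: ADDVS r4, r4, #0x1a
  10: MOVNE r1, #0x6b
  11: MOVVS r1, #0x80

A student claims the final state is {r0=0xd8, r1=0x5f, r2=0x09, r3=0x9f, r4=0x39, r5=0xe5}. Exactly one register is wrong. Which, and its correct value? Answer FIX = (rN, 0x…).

FIX = (r1, 0x6b)

[0] flags=1000 → (cmp)
[1] flags=1000 LS?T → r2=0x09
[2] flags=1000 PL?F → skip
[3] flags=1000 EQ?F → skip
[4] flags=0000 → (cmp)
[5] flags=0000 LE?F → skip
[6] flags=0000 LE?F → skip
[7] flags=0000 EQ?F → skip
[8] flags=1000 → (cmp)
[9] flags=1000 VS?F → skip
[10] flags=1000 NE?T → r1=0x6b
[11] flags=1000 VS?F → skip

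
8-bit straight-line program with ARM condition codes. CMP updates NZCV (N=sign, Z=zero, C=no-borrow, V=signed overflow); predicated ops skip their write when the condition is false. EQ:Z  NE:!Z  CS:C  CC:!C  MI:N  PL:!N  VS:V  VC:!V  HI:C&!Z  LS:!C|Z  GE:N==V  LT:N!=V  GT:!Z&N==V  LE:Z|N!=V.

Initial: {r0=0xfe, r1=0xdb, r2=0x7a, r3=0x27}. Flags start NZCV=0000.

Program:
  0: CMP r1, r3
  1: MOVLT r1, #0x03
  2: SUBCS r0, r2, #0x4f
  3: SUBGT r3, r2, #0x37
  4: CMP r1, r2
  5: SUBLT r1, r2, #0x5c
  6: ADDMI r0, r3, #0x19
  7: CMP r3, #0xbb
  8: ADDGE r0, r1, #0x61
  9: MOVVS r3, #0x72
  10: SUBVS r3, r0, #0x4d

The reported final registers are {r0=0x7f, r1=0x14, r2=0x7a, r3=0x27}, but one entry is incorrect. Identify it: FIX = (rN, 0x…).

FIX = (r1, 0x1e)

[0] flags=1010 → (cmp)
[1] flags=1010 LT?T → r1=0x03
[2] flags=1010 CS?T → r0=0x2b
[3] flags=1010 GT?F → skip
[4] flags=1000 → (cmp)
[5] flags=1000 LT?T → r1=0x1e
[6] flags=1000 MI?T → r0=0x40
[7] flags=0000 → (cmp)
[8] flags=0000 GE?T → r0=0x7f
[9] flags=0000 VS?F → skip
[10] flags=0000 VS?F → skip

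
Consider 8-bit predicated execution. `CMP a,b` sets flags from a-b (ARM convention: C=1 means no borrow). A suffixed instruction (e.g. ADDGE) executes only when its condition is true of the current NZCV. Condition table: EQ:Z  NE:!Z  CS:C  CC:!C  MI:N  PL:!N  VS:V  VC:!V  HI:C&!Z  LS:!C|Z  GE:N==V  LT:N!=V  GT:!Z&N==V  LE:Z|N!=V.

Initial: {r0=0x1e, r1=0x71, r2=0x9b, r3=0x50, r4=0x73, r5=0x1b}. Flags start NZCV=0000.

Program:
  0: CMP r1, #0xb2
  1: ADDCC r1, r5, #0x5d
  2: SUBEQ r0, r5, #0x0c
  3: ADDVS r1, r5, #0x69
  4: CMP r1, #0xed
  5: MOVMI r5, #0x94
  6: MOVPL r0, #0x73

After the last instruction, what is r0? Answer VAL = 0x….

VAL = 0x1e

[0] flags=1001 → (cmp)
[1] flags=1001 CC?T → r1=0x78
[2] flags=1001 EQ?F → skip
[3] flags=1001 VS?T → r1=0x84
[4] flags=1000 → (cmp)
[5] flags=1000 MI?T → r5=0x94
[6] flags=1000 PL?F → skip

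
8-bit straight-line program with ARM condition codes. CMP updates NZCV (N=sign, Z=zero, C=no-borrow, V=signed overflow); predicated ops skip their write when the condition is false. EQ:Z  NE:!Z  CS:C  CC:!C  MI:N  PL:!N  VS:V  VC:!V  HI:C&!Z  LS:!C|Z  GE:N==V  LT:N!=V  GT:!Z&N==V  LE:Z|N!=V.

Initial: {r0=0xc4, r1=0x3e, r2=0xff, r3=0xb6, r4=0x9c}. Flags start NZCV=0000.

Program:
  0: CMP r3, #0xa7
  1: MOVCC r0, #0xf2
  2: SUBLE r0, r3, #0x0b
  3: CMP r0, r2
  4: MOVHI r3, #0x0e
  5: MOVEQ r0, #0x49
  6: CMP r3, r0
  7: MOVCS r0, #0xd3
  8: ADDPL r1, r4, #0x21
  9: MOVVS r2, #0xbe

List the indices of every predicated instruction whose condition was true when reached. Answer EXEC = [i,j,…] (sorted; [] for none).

[0] flags=0010 → (cmp)
[1] flags=0010 CC?F → skip
[2] flags=0010 LE?F → skip
[3] flags=1000 → (cmp)
[4] flags=1000 HI?F → skip
[5] flags=1000 EQ?F → skip
[6] flags=1000 → (cmp)
[7] flags=1000 CS?F → skip
[8] flags=1000 PL?F → skip
[9] flags=1000 VS?F → skip

EXEC = []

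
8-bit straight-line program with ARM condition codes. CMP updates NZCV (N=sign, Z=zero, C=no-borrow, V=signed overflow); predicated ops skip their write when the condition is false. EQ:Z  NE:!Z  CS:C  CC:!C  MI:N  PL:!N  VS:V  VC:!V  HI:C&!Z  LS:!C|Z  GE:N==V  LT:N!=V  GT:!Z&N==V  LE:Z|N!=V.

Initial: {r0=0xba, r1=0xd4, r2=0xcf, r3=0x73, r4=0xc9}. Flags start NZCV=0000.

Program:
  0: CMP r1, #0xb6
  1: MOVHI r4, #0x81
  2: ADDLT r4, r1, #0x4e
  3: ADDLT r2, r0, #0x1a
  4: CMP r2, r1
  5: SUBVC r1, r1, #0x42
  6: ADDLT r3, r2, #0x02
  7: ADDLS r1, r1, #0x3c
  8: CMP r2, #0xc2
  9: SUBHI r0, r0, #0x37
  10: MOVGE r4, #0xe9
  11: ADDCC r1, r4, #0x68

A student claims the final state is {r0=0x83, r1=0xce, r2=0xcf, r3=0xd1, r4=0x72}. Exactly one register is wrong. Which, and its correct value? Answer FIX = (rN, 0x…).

FIX = (r4, 0xe9)

0: ✓ CMP  NZCV=0010
1: ✓ MOVHI  r4←0x81
2: · ADDLT
3: · ADDLT
4: ✓ CMP  NZCV=1000
5: ✓ SUBVC  r1←0x92
6: ✓ ADDLT  r3←0xd1
7: ✓ ADDLS  r1←0xce
8: ✓ CMP  NZCV=0010
9: ✓ SUBHI  r0←0x83
10: ✓ MOVGE  r4←0xe9
11: · ADDCC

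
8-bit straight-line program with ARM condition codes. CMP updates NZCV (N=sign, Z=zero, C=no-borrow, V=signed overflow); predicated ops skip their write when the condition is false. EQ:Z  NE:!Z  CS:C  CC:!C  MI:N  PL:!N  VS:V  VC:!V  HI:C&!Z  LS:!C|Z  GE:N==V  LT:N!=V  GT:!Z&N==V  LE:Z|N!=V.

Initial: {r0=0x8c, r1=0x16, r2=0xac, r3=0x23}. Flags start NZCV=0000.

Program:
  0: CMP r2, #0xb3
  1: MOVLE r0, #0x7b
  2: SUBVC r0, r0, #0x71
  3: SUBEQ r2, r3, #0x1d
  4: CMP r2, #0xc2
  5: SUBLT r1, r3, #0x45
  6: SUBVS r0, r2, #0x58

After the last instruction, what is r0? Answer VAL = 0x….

[0] flags=1000 → (cmp)
[1] flags=1000 LE?T → r0=0x7b
[2] flags=1000 VC?T → r0=0x0a
[3] flags=1000 EQ?F → skip
[4] flags=1000 → (cmp)
[5] flags=1000 LT?T → r1=0xde
[6] flags=1000 VS?F → skip

VAL = 0x0a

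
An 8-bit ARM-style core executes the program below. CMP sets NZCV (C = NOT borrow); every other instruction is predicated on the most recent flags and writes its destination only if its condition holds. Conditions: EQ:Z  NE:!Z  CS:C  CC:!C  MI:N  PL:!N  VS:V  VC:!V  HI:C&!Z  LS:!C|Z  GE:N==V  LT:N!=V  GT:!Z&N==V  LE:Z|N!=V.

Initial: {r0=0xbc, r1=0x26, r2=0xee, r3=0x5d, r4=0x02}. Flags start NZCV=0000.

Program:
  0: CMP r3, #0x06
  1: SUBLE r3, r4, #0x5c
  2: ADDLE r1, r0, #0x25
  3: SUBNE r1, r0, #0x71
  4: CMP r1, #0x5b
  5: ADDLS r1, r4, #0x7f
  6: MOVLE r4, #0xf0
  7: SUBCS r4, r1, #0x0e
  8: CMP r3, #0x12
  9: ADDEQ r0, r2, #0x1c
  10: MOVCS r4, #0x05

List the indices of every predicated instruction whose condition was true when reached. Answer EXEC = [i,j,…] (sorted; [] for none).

[0] flags=0010 → (cmp)
[1] flags=0010 LE?F → skip
[2] flags=0010 LE?F → skip
[3] flags=0010 NE?T → r1=0x4b
[4] flags=1000 → (cmp)
[5] flags=1000 LS?T → r1=0x81
[6] flags=1000 LE?T → r4=0xf0
[7] flags=1000 CS?F → skip
[8] flags=0010 → (cmp)
[9] flags=0010 EQ?F → skip
[10] flags=0010 CS?T → r4=0x05

EXEC = [3,5,6,10]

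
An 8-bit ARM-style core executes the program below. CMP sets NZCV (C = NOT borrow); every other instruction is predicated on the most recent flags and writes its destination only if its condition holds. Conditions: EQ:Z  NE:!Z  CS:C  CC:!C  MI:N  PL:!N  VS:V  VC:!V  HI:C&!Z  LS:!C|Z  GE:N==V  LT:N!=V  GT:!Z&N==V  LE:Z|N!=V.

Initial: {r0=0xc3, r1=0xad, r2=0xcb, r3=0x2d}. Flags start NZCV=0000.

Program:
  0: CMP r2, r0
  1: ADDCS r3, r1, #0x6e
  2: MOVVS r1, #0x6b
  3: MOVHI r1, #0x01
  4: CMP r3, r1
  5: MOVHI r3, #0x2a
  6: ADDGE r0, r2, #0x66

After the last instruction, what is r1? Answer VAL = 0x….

VAL = 0x01

[0] flags=0010 → (cmp)
[1] flags=0010 CS?T → r3=0x1b
[2] flags=0010 VS?F → skip
[3] flags=0010 HI?T → r1=0x01
[4] flags=0010 → (cmp)
[5] flags=0010 HI?T → r3=0x2a
[6] flags=0010 GE?T → r0=0x31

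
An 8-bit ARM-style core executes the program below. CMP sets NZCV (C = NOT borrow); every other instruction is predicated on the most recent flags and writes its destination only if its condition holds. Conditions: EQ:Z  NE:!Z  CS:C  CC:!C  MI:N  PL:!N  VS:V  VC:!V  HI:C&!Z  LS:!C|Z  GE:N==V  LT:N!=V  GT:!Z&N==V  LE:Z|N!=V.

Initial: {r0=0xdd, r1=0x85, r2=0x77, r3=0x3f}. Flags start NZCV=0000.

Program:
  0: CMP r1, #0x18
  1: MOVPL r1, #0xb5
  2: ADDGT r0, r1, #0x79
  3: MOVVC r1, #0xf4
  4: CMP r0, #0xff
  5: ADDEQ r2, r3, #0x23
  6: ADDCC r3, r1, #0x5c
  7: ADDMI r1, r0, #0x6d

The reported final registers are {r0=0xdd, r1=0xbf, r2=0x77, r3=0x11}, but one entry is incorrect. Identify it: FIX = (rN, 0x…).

FIX = (r1, 0x4a)

0: ✓ CMP  NZCV=0011
1: ✓ MOVPL  r1←0xb5
2: · ADDGT
3: · MOVVC
4: ✓ CMP  NZCV=1000
5: · ADDEQ
6: ✓ ADDCC  r3←0x11
7: ✓ ADDMI  r1←0x4a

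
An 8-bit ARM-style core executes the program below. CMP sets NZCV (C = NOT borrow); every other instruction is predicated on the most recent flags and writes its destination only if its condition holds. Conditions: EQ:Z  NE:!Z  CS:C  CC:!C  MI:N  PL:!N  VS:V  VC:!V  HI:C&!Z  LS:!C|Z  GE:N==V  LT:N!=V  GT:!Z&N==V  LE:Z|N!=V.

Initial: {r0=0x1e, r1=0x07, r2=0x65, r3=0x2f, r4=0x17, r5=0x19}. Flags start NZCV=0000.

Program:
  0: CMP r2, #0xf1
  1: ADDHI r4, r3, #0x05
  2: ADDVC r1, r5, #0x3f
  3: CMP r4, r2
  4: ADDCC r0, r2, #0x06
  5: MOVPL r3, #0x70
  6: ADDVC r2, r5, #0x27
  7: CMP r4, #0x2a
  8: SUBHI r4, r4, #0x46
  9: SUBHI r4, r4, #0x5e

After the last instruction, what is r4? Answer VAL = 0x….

VAL = 0x17

[0] flags=0000 → (cmp)
[1] flags=0000 HI?F → skip
[2] flags=0000 VC?T → r1=0x58
[3] flags=1000 → (cmp)
[4] flags=1000 CC?T → r0=0x6b
[5] flags=1000 PL?F → skip
[6] flags=1000 VC?T → r2=0x40
[7] flags=1000 → (cmp)
[8] flags=1000 HI?F → skip
[9] flags=1000 HI?F → skip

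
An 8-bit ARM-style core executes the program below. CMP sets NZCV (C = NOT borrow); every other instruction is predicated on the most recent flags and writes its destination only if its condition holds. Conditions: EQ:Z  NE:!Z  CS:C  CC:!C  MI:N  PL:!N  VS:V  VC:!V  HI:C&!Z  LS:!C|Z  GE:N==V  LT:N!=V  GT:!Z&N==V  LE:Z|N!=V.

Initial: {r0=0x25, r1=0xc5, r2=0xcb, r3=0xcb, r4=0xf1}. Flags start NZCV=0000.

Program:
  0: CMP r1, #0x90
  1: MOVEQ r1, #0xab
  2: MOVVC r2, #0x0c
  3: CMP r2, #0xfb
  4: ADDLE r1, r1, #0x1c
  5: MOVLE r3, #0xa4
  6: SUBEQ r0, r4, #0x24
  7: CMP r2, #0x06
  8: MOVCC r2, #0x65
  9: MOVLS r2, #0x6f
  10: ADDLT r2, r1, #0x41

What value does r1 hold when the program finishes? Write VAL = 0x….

0: ✓ CMP  NZCV=0010
1: · MOVEQ
2: ✓ MOVVC  r2←0x0c
3: ✓ CMP  NZCV=0000
4: · ADDLE
5: · MOVLE
6: · SUBEQ
7: ✓ CMP  NZCV=0010
8: · MOVCC
9: · MOVLS
10: · ADDLT

VAL = 0xc5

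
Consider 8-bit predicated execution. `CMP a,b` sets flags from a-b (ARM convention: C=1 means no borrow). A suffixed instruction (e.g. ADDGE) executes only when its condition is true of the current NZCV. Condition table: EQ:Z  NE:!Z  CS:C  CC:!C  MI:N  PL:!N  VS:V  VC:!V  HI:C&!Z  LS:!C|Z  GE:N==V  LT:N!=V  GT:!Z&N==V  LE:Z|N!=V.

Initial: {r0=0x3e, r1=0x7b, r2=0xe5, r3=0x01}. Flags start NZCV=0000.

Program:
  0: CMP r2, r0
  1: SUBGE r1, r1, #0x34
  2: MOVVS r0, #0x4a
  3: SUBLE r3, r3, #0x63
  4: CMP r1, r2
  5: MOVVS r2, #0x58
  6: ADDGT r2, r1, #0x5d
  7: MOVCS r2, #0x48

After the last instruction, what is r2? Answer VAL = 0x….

0: ✓ CMP  NZCV=1010
1: · SUBGE
2: · MOVVS
3: ✓ SUBLE  r3←0x9e
4: ✓ CMP  NZCV=1001
5: ✓ MOVVS  r2←0x58
6: ✓ ADDGT  r2←0xd8
7: · MOVCS

VAL = 0xd8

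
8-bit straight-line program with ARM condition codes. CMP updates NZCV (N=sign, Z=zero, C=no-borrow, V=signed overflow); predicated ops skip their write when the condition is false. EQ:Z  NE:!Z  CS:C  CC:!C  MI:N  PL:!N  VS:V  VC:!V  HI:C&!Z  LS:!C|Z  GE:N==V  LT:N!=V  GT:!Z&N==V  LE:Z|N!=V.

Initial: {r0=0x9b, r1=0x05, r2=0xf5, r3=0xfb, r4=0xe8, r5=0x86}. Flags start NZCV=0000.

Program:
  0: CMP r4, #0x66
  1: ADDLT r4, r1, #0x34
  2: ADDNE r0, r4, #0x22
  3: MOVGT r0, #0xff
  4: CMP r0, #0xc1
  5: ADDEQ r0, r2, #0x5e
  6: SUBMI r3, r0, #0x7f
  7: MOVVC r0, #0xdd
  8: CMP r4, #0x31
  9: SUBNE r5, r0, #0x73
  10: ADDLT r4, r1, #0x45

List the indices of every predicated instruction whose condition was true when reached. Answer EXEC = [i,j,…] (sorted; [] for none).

[0] flags=1010 → (cmp)
[1] flags=1010 LT?T → r4=0x39
[2] flags=1010 NE?T → r0=0x5b
[3] flags=1010 GT?F → skip
[4] flags=1001 → (cmp)
[5] flags=1001 EQ?F → skip
[6] flags=1001 MI?T → r3=0xdc
[7] flags=1001 VC?F → skip
[8] flags=0010 → (cmp)
[9] flags=0010 NE?T → r5=0xe8
[10] flags=0010 LT?F → skip

EXEC = [1,2,6,9]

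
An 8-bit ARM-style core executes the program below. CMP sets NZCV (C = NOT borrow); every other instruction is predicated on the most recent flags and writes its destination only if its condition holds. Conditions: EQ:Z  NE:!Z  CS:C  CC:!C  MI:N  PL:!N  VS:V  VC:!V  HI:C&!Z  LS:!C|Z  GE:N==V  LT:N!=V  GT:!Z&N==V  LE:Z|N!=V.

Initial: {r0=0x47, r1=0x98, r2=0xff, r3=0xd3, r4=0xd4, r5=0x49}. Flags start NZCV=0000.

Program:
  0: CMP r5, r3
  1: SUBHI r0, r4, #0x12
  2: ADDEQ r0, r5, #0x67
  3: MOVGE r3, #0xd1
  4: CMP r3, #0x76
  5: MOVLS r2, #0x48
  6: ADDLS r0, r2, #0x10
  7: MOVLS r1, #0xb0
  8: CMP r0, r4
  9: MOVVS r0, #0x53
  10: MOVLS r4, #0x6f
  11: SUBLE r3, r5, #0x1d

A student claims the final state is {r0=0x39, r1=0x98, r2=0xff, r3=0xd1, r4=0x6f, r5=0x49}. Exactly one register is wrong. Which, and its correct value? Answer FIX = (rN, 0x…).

0: ✓ CMP  NZCV=0000
1: · SUBHI
2: · ADDEQ
3: ✓ MOVGE  r3←0xd1
4: ✓ CMP  NZCV=0011
5: · MOVLS
6: · ADDLS
7: · MOVLS
8: ✓ CMP  NZCV=0000
9: · MOVVS
10: ✓ MOVLS  r4←0x6f
11: · SUBLE

FIX = (r0, 0x47)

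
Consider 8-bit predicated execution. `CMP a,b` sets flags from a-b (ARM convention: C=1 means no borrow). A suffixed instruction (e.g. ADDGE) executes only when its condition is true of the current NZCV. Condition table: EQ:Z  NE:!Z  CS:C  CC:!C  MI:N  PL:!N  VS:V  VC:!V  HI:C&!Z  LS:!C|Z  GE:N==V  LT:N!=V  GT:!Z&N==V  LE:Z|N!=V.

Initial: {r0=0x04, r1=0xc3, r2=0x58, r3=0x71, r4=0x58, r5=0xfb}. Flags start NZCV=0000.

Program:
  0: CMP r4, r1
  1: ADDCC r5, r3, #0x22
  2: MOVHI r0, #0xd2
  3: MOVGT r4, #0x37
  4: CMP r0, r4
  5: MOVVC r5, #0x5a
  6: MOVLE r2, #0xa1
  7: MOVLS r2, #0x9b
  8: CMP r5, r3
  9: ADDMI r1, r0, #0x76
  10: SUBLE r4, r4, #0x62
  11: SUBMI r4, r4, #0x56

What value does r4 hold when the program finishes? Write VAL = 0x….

VAL = 0x7f

0: ✓ CMP  NZCV=1001
1: ✓ ADDCC  r5←0x93
2: · MOVHI
3: ✓ MOVGT  r4←0x37
4: ✓ CMP  NZCV=1000
5: ✓ MOVVC  r5←0x5a
6: ✓ MOVLE  r2←0xa1
7: ✓ MOVLS  r2←0x9b
8: ✓ CMP  NZCV=1000
9: ✓ ADDMI  r1←0x7a
10: ✓ SUBLE  r4←0xd5
11: ✓ SUBMI  r4←0x7f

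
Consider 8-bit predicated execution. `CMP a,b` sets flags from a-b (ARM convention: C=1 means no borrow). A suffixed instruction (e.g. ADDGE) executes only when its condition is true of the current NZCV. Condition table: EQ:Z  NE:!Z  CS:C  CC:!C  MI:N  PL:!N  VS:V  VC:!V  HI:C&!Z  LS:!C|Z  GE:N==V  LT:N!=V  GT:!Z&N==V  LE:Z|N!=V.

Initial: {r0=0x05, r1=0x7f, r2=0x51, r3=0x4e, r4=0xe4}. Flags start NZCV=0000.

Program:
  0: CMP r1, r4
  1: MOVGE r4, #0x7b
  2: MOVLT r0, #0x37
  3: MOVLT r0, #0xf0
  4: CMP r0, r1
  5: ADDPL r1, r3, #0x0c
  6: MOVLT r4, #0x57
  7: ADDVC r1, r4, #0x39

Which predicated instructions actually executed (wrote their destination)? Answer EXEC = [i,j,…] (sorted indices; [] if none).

EXEC = [1,6,7]

[0] flags=1001 → (cmp)
[1] flags=1001 GE?T → r4=0x7b
[2] flags=1001 LT?F → skip
[3] flags=1001 LT?F → skip
[4] flags=1000 → (cmp)
[5] flags=1000 PL?F → skip
[6] flags=1000 LT?T → r4=0x57
[7] flags=1000 VC?T → r1=0x90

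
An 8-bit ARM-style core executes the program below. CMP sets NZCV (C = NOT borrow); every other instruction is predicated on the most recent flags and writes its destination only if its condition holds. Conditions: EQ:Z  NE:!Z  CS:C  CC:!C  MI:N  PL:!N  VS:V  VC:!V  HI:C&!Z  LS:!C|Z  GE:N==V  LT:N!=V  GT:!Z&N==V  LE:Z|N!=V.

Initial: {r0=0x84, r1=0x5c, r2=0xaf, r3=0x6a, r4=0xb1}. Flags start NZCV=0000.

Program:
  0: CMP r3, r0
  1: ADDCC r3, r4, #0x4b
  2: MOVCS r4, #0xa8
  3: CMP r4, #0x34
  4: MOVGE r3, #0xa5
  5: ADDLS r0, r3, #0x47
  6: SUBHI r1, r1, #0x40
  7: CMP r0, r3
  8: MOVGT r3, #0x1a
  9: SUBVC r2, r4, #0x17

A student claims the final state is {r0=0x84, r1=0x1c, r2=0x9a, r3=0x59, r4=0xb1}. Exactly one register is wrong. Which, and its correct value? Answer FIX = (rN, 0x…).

[0] flags=1001 → (cmp)
[1] flags=1001 CC?T → r3=0xfc
[2] flags=1001 CS?F → skip
[3] flags=0011 → (cmp)
[4] flags=0011 GE?F → skip
[5] flags=0011 LS?F → skip
[6] flags=0011 HI?T → r1=0x1c
[7] flags=1000 → (cmp)
[8] flags=1000 GT?F → skip
[9] flags=1000 VC?T → r2=0x9a

FIX = (r3, 0xfc)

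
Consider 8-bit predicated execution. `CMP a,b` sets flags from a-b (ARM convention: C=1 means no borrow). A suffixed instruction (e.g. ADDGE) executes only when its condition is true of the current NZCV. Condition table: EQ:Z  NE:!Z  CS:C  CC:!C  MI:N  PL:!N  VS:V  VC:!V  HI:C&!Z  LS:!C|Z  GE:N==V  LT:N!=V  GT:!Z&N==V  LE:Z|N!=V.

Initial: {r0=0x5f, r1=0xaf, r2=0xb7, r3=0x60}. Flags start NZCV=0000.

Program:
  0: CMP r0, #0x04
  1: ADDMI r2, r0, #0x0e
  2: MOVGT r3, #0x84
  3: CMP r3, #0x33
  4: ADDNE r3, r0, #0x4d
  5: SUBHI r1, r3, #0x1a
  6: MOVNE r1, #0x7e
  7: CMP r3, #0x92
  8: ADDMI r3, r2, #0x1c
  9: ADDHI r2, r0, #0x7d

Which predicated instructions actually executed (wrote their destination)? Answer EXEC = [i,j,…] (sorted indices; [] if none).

[0] flags=0010 → (cmp)
[1] flags=0010 MI?F → skip
[2] flags=0010 GT?T → r3=0x84
[3] flags=0011 → (cmp)
[4] flags=0011 NE?T → r3=0xac
[5] flags=0011 HI?T → r1=0x92
[6] flags=0011 NE?T → r1=0x7e
[7] flags=0010 → (cmp)
[8] flags=0010 MI?F → skip
[9] flags=0010 HI?T → r2=0xdc

EXEC = [2,4,5,6,9]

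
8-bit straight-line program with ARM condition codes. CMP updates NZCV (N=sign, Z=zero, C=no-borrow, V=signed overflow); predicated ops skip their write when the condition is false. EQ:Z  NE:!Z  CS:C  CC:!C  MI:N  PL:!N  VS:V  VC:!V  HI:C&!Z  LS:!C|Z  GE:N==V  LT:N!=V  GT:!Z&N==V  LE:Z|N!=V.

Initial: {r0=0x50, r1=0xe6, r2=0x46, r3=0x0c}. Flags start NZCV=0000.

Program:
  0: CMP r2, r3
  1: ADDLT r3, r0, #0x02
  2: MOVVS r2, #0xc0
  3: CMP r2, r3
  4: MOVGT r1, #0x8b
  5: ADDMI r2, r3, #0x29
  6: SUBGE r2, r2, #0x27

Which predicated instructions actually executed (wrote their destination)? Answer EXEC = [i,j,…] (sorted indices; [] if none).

0: ✓ CMP  NZCV=0010
1: · ADDLT
2: · MOVVS
3: ✓ CMP  NZCV=0010
4: ✓ MOVGT  r1←0x8b
5: · ADDMI
6: ✓ SUBGE  r2←0x1f

EXEC = [4,6]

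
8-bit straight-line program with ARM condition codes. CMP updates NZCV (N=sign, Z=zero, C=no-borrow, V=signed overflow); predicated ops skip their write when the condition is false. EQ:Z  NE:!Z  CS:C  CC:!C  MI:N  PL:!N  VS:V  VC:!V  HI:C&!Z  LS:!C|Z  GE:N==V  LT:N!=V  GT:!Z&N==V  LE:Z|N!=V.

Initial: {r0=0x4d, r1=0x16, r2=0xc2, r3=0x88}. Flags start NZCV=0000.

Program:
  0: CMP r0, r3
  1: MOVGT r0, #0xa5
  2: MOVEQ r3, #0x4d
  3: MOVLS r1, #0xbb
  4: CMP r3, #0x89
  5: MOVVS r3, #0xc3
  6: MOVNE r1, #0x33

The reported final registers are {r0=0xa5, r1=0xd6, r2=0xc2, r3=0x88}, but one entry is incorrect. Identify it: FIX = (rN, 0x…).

FIX = (r1, 0x33)

[0] flags=1001 → (cmp)
[1] flags=1001 GT?T → r0=0xa5
[2] flags=1001 EQ?F → skip
[3] flags=1001 LS?T → r1=0xbb
[4] flags=1000 → (cmp)
[5] flags=1000 VS?F → skip
[6] flags=1000 NE?T → r1=0x33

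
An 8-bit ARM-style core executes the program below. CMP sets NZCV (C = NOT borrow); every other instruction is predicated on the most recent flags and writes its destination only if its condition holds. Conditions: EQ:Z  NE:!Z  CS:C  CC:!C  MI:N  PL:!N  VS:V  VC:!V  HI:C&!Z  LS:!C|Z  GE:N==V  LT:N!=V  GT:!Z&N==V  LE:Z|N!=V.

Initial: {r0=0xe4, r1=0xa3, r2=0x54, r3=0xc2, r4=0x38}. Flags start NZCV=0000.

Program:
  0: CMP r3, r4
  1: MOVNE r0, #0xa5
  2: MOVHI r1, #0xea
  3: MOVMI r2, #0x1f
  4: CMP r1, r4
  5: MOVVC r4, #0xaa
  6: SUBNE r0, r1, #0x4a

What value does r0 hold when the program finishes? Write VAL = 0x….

VAL = 0xa0

[0] flags=1010 → (cmp)
[1] flags=1010 NE?T → r0=0xa5
[2] flags=1010 HI?T → r1=0xea
[3] flags=1010 MI?T → r2=0x1f
[4] flags=1010 → (cmp)
[5] flags=1010 VC?T → r4=0xaa
[6] flags=1010 NE?T → r0=0xa0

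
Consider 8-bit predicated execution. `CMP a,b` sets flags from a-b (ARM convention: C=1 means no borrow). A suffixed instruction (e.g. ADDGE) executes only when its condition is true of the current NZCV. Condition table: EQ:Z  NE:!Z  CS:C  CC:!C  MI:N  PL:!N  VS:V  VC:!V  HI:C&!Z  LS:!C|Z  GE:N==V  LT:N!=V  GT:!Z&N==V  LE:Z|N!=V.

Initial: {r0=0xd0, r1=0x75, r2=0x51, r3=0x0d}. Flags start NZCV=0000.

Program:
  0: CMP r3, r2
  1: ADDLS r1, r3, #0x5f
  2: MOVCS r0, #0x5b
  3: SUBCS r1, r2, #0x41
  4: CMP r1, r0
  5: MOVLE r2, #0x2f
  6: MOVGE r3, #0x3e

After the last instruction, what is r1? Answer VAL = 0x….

VAL = 0x6c

[0] flags=1000 → (cmp)
[1] flags=1000 LS?T → r1=0x6c
[2] flags=1000 CS?F → skip
[3] flags=1000 CS?F → skip
[4] flags=1001 → (cmp)
[5] flags=1001 LE?F → skip
[6] flags=1001 GE?T → r3=0x3e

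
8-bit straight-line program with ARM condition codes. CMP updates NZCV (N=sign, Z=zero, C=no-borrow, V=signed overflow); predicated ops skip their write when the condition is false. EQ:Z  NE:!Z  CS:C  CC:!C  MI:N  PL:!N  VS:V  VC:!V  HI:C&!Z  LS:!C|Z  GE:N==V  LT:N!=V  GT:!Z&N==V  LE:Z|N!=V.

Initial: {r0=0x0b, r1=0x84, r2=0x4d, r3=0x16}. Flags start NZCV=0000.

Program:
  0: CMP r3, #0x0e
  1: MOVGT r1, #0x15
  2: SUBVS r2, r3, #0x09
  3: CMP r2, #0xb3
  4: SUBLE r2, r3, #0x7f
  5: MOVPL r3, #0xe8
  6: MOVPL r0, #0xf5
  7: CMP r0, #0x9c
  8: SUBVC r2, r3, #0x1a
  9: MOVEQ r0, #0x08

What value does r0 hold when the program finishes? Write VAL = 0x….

0: ✓ CMP  NZCV=0010
1: ✓ MOVGT  r1←0x15
2: · SUBVS
3: ✓ CMP  NZCV=1001
4: · SUBLE
5: · MOVPL
6: · MOVPL
7: ✓ CMP  NZCV=0000
8: ✓ SUBVC  r2←0xfc
9: · MOVEQ

VAL = 0x0b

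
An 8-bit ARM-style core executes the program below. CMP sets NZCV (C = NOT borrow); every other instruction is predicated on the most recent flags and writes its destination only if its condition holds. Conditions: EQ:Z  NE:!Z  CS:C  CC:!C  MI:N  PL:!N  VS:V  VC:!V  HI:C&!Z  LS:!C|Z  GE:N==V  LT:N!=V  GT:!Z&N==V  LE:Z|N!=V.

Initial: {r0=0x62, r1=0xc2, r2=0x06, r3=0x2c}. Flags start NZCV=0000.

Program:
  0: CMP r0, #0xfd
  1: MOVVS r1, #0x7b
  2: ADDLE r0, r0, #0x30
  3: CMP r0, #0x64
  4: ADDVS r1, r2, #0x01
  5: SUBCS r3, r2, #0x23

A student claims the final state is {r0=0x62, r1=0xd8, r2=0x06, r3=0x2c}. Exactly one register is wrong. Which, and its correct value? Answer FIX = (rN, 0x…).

FIX = (r1, 0xc2)

0: ✓ CMP  NZCV=0000
1: · MOVVS
2: · ADDLE
3: ✓ CMP  NZCV=1000
4: · ADDVS
5: · SUBCS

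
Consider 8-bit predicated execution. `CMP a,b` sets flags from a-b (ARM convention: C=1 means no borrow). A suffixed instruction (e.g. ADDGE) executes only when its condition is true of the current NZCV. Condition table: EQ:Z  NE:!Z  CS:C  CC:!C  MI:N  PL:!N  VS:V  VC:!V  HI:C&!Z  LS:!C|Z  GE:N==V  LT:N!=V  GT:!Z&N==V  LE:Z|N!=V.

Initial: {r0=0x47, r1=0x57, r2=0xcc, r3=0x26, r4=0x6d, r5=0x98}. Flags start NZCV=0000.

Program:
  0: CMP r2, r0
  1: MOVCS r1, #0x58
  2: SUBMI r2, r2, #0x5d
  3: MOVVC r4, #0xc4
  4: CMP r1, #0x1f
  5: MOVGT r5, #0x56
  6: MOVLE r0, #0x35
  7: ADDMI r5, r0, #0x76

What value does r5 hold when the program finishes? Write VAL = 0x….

[0] flags=1010 → (cmp)
[1] flags=1010 CS?T → r1=0x58
[2] flags=1010 MI?T → r2=0x6f
[3] flags=1010 VC?T → r4=0xc4
[4] flags=0010 → (cmp)
[5] flags=0010 GT?T → r5=0x56
[6] flags=0010 LE?F → skip
[7] flags=0010 MI?F → skip

VAL = 0x56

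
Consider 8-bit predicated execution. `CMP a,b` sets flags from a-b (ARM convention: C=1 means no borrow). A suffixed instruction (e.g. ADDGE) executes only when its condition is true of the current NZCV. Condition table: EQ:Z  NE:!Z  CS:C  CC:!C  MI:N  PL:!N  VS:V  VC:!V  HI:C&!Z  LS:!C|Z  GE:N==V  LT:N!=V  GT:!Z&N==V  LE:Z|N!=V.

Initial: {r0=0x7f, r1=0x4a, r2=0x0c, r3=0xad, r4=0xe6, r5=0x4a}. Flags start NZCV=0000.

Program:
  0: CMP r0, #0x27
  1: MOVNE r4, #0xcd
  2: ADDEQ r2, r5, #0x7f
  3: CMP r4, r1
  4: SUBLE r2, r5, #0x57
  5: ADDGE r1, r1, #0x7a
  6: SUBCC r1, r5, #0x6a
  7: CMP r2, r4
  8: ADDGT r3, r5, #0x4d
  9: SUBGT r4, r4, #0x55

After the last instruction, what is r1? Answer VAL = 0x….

0: ✓ CMP  NZCV=0010
1: ✓ MOVNE  r4←0xcd
2: · ADDEQ
3: ✓ CMP  NZCV=1010
4: ✓ SUBLE  r2←0xf3
5: · ADDGE
6: · SUBCC
7: ✓ CMP  NZCV=0010
8: ✓ ADDGT  r3←0x97
9: ✓ SUBGT  r4←0x78

VAL = 0x4a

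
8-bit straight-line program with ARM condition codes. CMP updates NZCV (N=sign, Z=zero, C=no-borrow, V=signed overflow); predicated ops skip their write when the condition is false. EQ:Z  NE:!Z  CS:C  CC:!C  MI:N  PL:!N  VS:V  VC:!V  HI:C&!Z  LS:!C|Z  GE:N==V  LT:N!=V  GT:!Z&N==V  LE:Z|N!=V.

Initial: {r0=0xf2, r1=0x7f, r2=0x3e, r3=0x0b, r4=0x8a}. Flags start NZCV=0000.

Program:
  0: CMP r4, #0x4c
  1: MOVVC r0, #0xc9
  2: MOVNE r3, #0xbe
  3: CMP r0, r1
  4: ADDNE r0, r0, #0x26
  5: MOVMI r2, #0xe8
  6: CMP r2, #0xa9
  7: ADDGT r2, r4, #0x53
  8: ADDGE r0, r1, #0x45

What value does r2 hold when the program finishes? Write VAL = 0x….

[0] flags=0011 → (cmp)
[1] flags=0011 VC?F → skip
[2] flags=0011 NE?T → r3=0xbe
[3] flags=0011 → (cmp)
[4] flags=0011 NE?T → r0=0x18
[5] flags=0011 MI?F → skip
[6] flags=1001 → (cmp)
[7] flags=1001 GT?T → r2=0xdd
[8] flags=1001 GE?T → r0=0xc4

VAL = 0xdd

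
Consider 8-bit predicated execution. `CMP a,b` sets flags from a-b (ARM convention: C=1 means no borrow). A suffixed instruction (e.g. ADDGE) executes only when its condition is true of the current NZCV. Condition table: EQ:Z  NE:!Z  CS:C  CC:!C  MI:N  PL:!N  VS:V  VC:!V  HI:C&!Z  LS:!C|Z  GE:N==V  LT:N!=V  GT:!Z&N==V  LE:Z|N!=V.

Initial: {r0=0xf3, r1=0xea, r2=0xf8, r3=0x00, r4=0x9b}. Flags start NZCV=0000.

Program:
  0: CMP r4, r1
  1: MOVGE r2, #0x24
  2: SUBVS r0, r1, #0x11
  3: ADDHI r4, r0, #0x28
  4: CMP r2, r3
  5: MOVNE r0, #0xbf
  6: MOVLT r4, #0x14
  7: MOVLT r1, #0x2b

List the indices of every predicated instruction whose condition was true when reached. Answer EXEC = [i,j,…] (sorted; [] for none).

EXEC = [5,6,7]

[0] flags=1000 → (cmp)
[1] flags=1000 GE?F → skip
[2] flags=1000 VS?F → skip
[3] flags=1000 HI?F → skip
[4] flags=1010 → (cmp)
[5] flags=1010 NE?T → r0=0xbf
[6] flags=1010 LT?T → r4=0x14
[7] flags=1010 LT?T → r1=0x2b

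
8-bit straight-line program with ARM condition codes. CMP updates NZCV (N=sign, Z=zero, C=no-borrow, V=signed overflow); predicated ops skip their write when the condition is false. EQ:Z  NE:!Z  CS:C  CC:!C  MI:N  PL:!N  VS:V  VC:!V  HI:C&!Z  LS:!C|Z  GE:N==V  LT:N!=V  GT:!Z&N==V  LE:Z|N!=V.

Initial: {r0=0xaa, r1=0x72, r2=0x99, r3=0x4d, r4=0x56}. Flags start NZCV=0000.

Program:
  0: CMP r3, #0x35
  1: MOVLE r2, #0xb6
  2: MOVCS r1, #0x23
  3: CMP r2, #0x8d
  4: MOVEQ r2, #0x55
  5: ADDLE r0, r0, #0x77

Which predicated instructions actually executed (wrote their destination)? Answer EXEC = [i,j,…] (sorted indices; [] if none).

EXEC = [2]

[0] flags=0010 → (cmp)
[1] flags=0010 LE?F → skip
[2] flags=0010 CS?T → r1=0x23
[3] flags=0010 → (cmp)
[4] flags=0010 EQ?F → skip
[5] flags=0010 LE?F → skip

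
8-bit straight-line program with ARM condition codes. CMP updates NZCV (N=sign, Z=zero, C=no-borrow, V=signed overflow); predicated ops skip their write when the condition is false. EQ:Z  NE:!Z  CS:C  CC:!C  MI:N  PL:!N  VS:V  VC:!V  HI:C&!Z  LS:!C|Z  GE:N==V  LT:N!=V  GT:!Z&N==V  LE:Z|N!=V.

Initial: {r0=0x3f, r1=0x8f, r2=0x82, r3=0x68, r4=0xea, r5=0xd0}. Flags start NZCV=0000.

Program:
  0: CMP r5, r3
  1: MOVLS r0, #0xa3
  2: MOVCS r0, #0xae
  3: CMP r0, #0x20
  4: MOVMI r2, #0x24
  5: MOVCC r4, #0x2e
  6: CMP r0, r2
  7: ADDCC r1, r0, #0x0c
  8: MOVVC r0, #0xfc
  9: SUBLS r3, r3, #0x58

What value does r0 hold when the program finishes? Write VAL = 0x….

VAL = 0xfc

[0] flags=0011 → (cmp)
[1] flags=0011 LS?F → skip
[2] flags=0011 CS?T → r0=0xae
[3] flags=1010 → (cmp)
[4] flags=1010 MI?T → r2=0x24
[5] flags=1010 CC?F → skip
[6] flags=1010 → (cmp)
[7] flags=1010 CC?F → skip
[8] flags=1010 VC?T → r0=0xfc
[9] flags=1010 LS?F → skip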